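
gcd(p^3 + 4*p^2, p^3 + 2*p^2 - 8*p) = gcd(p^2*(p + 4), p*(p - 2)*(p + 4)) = p^2 + 4*p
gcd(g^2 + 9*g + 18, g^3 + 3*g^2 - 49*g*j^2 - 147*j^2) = g + 3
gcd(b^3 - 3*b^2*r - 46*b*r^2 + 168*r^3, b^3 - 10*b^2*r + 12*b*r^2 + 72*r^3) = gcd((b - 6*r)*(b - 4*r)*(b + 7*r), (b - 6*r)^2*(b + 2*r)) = -b + 6*r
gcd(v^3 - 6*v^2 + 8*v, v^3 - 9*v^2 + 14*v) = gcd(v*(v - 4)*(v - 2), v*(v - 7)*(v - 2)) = v^2 - 2*v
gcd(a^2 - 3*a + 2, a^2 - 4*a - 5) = 1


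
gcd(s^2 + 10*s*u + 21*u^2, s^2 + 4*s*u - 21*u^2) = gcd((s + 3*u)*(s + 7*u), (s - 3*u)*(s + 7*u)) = s + 7*u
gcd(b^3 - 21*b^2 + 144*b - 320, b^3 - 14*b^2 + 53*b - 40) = b^2 - 13*b + 40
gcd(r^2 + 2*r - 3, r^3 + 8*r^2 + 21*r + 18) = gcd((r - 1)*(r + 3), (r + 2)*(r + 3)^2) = r + 3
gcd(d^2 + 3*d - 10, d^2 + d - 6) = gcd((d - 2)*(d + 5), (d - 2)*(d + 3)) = d - 2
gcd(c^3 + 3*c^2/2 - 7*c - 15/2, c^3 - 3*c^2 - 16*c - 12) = c + 1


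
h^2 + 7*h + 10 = (h + 2)*(h + 5)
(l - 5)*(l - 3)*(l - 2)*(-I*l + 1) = -I*l^4 + l^3 + 10*I*l^3 - 10*l^2 - 31*I*l^2 + 31*l + 30*I*l - 30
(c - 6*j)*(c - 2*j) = c^2 - 8*c*j + 12*j^2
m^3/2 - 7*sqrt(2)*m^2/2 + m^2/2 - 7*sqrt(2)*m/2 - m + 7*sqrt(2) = (m/2 + 1)*(m - 1)*(m - 7*sqrt(2))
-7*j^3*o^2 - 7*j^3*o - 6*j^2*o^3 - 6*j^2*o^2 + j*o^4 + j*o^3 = o*(-7*j + o)*(j + o)*(j*o + j)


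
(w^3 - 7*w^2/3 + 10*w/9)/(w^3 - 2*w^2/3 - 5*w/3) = (w - 2/3)/(w + 1)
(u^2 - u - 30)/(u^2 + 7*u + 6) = (u^2 - u - 30)/(u^2 + 7*u + 6)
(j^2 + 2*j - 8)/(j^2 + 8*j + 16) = (j - 2)/(j + 4)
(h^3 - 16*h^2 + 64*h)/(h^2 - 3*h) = (h^2 - 16*h + 64)/(h - 3)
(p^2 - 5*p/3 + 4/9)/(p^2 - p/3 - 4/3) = (p - 1/3)/(p + 1)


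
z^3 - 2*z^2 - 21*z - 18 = (z - 6)*(z + 1)*(z + 3)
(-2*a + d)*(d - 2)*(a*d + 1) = -2*a^2*d^2 + 4*a^2*d + a*d^3 - 2*a*d^2 - 2*a*d + 4*a + d^2 - 2*d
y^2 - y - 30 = (y - 6)*(y + 5)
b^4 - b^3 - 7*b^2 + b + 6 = (b - 3)*(b - 1)*(b + 1)*(b + 2)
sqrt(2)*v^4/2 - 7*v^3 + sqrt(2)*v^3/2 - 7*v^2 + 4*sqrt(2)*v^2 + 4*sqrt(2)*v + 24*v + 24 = (v/2 + sqrt(2)/2)*(v - 6*sqrt(2))*(v - 2*sqrt(2))*(sqrt(2)*v + sqrt(2))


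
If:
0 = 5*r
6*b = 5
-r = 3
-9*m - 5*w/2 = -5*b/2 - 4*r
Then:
No Solution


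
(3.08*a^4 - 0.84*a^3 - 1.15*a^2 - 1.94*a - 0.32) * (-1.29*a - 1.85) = -3.9732*a^5 - 4.6144*a^4 + 3.0375*a^3 + 4.6301*a^2 + 4.0018*a + 0.592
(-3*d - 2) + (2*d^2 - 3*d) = 2*d^2 - 6*d - 2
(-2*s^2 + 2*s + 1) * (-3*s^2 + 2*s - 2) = 6*s^4 - 10*s^3 + 5*s^2 - 2*s - 2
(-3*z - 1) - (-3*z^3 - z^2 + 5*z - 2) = 3*z^3 + z^2 - 8*z + 1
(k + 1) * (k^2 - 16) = k^3 + k^2 - 16*k - 16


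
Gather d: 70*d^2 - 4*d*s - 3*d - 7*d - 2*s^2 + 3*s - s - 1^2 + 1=70*d^2 + d*(-4*s - 10) - 2*s^2 + 2*s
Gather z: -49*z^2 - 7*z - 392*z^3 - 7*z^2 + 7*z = -392*z^3 - 56*z^2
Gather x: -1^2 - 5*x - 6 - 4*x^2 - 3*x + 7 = -4*x^2 - 8*x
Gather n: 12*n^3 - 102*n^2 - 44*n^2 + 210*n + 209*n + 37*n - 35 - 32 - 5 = 12*n^3 - 146*n^2 + 456*n - 72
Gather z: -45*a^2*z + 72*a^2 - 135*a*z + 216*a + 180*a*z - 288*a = 72*a^2 - 72*a + z*(-45*a^2 + 45*a)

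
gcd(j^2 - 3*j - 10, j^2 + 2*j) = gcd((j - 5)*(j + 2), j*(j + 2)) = j + 2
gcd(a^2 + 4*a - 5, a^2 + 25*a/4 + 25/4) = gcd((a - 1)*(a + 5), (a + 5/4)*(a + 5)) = a + 5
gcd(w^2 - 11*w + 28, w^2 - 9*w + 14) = w - 7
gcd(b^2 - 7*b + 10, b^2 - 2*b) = b - 2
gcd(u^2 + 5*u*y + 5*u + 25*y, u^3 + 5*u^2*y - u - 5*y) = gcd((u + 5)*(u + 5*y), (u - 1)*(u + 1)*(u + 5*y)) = u + 5*y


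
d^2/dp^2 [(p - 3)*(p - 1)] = 2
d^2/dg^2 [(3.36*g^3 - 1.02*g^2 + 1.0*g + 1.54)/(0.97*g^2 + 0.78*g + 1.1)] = (3.5527136788005e-15*g^4 + 0.343471999999991*g^3 + 32.521236*g^2 + 24.982584*g - 5.596888)/(0.912673*g^6 + 2.201706*g^5 + 4.875414*g^4 + 5.468112*g^3 + 5.52882*g^2 + 2.8314*g + 1.331)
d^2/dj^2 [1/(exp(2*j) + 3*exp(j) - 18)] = (2*(2*exp(j) + 3)^2*exp(j) - (4*exp(j) + 3)*(exp(2*j) + 3*exp(j) - 18))*exp(j)/(exp(2*j) + 3*exp(j) - 18)^3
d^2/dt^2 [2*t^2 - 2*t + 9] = 4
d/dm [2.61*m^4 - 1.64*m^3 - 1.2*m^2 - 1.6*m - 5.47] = 10.44*m^3 - 4.92*m^2 - 2.4*m - 1.6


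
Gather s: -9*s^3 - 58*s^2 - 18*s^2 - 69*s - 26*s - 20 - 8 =-9*s^3 - 76*s^2 - 95*s - 28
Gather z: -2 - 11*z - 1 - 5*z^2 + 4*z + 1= -5*z^2 - 7*z - 2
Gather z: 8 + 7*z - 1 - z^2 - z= -z^2 + 6*z + 7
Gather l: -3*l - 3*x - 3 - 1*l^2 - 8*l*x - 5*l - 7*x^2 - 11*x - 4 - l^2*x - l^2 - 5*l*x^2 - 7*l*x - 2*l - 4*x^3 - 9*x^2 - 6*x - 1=l^2*(-x - 2) + l*(-5*x^2 - 15*x - 10) - 4*x^3 - 16*x^2 - 20*x - 8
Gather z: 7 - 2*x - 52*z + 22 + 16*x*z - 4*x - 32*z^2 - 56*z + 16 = -6*x - 32*z^2 + z*(16*x - 108) + 45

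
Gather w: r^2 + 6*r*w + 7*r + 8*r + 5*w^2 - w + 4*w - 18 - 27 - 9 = r^2 + 15*r + 5*w^2 + w*(6*r + 3) - 54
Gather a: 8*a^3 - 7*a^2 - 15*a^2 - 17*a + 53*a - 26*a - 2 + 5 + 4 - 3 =8*a^3 - 22*a^2 + 10*a + 4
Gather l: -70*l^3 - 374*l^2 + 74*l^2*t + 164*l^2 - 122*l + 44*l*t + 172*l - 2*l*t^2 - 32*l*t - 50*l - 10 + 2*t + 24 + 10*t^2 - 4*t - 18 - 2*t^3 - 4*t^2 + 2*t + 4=-70*l^3 + l^2*(74*t - 210) + l*(-2*t^2 + 12*t) - 2*t^3 + 6*t^2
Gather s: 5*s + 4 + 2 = 5*s + 6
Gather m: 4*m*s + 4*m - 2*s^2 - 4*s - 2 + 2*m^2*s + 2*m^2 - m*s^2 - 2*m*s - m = m^2*(2*s + 2) + m*(-s^2 + 2*s + 3) - 2*s^2 - 4*s - 2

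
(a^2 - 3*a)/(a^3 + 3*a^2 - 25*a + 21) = a/(a^2 + 6*a - 7)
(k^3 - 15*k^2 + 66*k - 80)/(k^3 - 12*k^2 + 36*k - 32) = (k - 5)/(k - 2)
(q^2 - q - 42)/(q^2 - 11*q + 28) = (q + 6)/(q - 4)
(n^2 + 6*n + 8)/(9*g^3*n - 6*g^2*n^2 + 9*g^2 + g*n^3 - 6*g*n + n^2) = (n^2 + 6*n + 8)/(9*g^3*n - 6*g^2*n^2 + 9*g^2 + g*n^3 - 6*g*n + n^2)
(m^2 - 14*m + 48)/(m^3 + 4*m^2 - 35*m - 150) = (m - 8)/(m^2 + 10*m + 25)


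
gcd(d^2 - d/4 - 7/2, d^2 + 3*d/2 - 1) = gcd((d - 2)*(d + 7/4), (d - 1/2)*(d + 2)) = 1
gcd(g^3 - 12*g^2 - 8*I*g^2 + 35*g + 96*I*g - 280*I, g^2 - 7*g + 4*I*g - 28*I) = g - 7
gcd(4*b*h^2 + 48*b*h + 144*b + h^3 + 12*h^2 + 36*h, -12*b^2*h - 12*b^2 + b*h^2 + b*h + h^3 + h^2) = 4*b + h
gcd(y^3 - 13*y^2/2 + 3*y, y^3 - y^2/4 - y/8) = y^2 - y/2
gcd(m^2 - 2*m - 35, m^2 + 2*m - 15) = m + 5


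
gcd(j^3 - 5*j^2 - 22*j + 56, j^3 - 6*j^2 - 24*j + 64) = j^2 + 2*j - 8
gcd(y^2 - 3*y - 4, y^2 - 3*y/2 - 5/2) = y + 1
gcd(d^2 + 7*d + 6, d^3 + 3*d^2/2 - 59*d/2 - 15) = d + 6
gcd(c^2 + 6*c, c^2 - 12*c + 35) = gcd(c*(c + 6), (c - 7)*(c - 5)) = 1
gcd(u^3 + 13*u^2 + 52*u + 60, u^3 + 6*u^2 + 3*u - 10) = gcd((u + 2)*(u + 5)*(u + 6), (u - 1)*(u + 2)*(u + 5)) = u^2 + 7*u + 10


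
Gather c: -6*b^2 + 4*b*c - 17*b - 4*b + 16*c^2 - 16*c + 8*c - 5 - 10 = -6*b^2 - 21*b + 16*c^2 + c*(4*b - 8) - 15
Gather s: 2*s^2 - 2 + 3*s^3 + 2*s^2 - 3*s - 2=3*s^3 + 4*s^2 - 3*s - 4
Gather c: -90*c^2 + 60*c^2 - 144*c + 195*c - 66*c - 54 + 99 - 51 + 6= -30*c^2 - 15*c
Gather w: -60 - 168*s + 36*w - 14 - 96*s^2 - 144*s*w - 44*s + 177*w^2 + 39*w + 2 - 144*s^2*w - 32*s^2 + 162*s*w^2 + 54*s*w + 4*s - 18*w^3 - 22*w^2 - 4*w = -128*s^2 - 208*s - 18*w^3 + w^2*(162*s + 155) + w*(-144*s^2 - 90*s + 71) - 72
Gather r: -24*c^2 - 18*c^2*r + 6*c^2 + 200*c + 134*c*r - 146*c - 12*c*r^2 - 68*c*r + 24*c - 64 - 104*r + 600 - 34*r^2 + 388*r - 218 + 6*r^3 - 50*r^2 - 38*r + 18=-18*c^2 + 78*c + 6*r^3 + r^2*(-12*c - 84) + r*(-18*c^2 + 66*c + 246) + 336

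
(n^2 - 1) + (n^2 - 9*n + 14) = 2*n^2 - 9*n + 13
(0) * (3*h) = 0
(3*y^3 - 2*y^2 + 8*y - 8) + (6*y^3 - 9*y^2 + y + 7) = 9*y^3 - 11*y^2 + 9*y - 1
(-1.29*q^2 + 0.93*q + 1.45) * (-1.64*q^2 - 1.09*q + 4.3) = 2.1156*q^4 - 0.1191*q^3 - 8.9387*q^2 + 2.4185*q + 6.235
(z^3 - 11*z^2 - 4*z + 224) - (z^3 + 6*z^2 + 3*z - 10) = -17*z^2 - 7*z + 234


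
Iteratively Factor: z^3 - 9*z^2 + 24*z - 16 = (z - 4)*(z^2 - 5*z + 4) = (z - 4)*(z - 1)*(z - 4)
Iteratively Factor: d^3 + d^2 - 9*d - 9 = (d - 3)*(d^2 + 4*d + 3) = (d - 3)*(d + 3)*(d + 1)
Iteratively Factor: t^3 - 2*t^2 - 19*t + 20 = (t + 4)*(t^2 - 6*t + 5) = (t - 5)*(t + 4)*(t - 1)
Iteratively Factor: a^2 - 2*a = (a)*(a - 2)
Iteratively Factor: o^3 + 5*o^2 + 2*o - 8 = (o + 2)*(o^2 + 3*o - 4) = (o + 2)*(o + 4)*(o - 1)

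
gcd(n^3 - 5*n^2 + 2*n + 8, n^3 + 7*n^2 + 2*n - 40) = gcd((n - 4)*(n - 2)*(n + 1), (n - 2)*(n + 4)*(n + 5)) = n - 2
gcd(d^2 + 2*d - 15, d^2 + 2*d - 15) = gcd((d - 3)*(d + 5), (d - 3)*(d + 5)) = d^2 + 2*d - 15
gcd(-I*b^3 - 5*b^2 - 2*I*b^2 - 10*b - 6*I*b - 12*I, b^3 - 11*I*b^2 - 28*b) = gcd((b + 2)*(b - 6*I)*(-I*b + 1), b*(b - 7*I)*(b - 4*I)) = 1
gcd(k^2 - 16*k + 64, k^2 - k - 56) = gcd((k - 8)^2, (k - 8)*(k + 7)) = k - 8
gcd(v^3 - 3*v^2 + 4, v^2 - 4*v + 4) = v^2 - 4*v + 4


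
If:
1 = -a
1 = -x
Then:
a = -1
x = -1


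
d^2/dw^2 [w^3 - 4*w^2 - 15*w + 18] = 6*w - 8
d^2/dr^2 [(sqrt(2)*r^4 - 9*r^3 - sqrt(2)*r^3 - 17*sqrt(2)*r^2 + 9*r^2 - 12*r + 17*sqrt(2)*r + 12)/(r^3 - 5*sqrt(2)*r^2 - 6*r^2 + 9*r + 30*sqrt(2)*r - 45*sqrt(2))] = 2*(5*r^4 + 9*sqrt(2)*r^4 - 663*r^3 - 120*sqrt(2)*r^3 + 2892*r^2 + 3285*sqrt(2)*r^2 - 12234*r - 5360*sqrt(2)*r - 2730*sqrt(2) + 3888)/(r^7 - 15*sqrt(2)*r^6 - 12*r^6 + 204*r^5 + 180*sqrt(2)*r^5 - 1908*r^4 - 1060*sqrt(2)*r^4 + 4620*sqrt(2)*r^3 + 8181*r^3 - 14715*sqrt(2)*r^2 - 16200*r^2 + 12150*r + 27000*sqrt(2)*r - 20250*sqrt(2))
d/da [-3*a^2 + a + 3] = 1 - 6*a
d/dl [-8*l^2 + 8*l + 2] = 8 - 16*l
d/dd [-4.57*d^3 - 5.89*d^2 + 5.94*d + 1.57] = -13.71*d^2 - 11.78*d + 5.94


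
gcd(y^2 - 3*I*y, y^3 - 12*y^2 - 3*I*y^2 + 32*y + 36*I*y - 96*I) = y - 3*I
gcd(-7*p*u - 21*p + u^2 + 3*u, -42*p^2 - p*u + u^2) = 7*p - u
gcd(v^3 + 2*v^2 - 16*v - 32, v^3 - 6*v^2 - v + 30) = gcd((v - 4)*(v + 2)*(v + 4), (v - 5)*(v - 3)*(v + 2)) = v + 2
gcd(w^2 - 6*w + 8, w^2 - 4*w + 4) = w - 2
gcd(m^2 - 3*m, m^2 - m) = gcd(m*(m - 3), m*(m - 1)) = m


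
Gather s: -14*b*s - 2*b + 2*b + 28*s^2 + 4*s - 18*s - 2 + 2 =28*s^2 + s*(-14*b - 14)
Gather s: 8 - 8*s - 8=-8*s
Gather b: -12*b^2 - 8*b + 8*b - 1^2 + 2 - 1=-12*b^2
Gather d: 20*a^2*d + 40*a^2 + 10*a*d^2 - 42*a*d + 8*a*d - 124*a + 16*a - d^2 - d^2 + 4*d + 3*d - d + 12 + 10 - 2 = 40*a^2 - 108*a + d^2*(10*a - 2) + d*(20*a^2 - 34*a + 6) + 20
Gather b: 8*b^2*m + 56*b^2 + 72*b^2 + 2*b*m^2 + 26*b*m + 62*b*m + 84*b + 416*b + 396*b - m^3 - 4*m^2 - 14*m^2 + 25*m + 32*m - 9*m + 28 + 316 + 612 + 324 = b^2*(8*m + 128) + b*(2*m^2 + 88*m + 896) - m^3 - 18*m^2 + 48*m + 1280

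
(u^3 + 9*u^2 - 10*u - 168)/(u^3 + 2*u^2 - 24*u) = (u + 7)/u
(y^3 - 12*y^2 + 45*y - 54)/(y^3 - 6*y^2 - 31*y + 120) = (y^2 - 9*y + 18)/(y^2 - 3*y - 40)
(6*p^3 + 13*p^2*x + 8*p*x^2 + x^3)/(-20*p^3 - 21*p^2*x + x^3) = (6*p^2 + 7*p*x + x^2)/(-20*p^2 - p*x + x^2)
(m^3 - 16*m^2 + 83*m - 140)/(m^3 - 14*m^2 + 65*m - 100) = (m - 7)/(m - 5)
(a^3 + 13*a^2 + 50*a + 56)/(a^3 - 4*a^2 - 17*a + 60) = (a^2 + 9*a + 14)/(a^2 - 8*a + 15)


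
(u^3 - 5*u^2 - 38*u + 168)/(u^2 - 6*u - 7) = (u^2 + 2*u - 24)/(u + 1)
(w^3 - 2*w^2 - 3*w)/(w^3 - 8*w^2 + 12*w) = (w^2 - 2*w - 3)/(w^2 - 8*w + 12)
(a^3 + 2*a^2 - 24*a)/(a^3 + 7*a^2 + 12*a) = (a^2 + 2*a - 24)/(a^2 + 7*a + 12)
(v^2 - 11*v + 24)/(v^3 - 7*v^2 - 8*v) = (v - 3)/(v*(v + 1))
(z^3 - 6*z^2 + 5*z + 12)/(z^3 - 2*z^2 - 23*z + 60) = (z + 1)/(z + 5)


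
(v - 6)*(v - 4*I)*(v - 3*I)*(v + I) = v^4 - 6*v^3 - 6*I*v^3 - 5*v^2 + 36*I*v^2 + 30*v - 12*I*v + 72*I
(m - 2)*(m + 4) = m^2 + 2*m - 8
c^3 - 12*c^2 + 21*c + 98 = (c - 7)^2*(c + 2)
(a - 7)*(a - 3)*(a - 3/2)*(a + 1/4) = a^4 - 45*a^3/4 + 265*a^2/8 - 45*a/2 - 63/8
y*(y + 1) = y^2 + y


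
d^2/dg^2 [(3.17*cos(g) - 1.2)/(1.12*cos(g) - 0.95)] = (1.8676*sin(g)^2 - 1.584125*cos(g) + 1.8676)/(1.404928*cos(g)^3 - 3.57504*cos(g)^2 + 3.0324*cos(g) - 0.857375)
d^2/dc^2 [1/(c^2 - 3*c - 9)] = 2*(c^2 - 3*c - (2*c - 3)^2 - 9)/(-c^2 + 3*c + 9)^3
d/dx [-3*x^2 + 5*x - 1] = 5 - 6*x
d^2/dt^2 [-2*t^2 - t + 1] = -4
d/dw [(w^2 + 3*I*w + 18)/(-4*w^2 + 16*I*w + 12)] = 7*I/(4*(w^2 - 2*I*w - 1))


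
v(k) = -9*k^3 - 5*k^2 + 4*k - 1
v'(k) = -27*k^2 - 10*k + 4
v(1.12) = -15.44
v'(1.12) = -41.07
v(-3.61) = 342.81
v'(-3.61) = -311.77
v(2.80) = -226.57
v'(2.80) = -235.68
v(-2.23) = 65.02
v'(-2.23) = -107.97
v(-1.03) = -0.59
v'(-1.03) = -14.34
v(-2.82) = 149.79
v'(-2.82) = -182.51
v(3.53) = -445.07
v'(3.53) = -367.74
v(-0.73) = -3.08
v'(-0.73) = -3.09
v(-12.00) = 14783.00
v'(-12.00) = -3764.00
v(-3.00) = 185.00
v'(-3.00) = -209.00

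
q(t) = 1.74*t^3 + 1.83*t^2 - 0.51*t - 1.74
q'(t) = 5.22*t^2 + 3.66*t - 0.51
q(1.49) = 7.32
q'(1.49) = 16.53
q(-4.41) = -113.13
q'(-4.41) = 84.87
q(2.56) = 38.14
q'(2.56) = 43.07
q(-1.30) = -1.81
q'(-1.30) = 3.55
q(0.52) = -1.27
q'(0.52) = 2.80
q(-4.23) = -98.53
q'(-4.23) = 77.41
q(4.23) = 160.54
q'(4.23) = 108.37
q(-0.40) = -1.35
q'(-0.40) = -1.14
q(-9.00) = -1117.38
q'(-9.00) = 389.37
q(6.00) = 436.92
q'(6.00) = 209.37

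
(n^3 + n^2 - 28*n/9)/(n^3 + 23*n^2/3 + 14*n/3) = (9*n^2 + 9*n - 28)/(3*(3*n^2 + 23*n + 14))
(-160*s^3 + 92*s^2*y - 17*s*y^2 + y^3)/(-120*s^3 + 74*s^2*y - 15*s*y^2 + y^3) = (-8*s + y)/(-6*s + y)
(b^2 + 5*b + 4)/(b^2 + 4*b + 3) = (b + 4)/(b + 3)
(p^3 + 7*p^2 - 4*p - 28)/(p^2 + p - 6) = (p^2 + 9*p + 14)/(p + 3)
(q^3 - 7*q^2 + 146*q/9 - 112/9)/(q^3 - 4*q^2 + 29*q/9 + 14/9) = (3*q - 8)/(3*q + 1)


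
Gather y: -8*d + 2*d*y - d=2*d*y - 9*d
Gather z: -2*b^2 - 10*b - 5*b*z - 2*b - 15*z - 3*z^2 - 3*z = -2*b^2 - 12*b - 3*z^2 + z*(-5*b - 18)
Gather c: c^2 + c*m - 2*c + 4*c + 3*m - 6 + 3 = c^2 + c*(m + 2) + 3*m - 3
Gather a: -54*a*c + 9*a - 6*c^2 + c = a*(9 - 54*c) - 6*c^2 + c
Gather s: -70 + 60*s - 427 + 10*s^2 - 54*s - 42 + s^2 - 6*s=11*s^2 - 539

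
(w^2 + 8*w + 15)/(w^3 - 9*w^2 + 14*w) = (w^2 + 8*w + 15)/(w*(w^2 - 9*w + 14))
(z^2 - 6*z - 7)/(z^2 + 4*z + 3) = (z - 7)/(z + 3)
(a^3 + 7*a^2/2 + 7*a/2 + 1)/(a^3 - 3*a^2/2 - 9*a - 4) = (a + 1)/(a - 4)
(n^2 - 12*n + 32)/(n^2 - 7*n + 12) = (n - 8)/(n - 3)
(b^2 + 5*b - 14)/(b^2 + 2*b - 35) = (b - 2)/(b - 5)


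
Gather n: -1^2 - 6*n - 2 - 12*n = -18*n - 3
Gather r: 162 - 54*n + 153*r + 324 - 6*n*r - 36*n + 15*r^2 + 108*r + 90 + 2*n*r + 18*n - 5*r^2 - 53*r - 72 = -72*n + 10*r^2 + r*(208 - 4*n) + 504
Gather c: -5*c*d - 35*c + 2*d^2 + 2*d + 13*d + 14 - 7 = c*(-5*d - 35) + 2*d^2 + 15*d + 7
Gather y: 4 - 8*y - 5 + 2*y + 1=-6*y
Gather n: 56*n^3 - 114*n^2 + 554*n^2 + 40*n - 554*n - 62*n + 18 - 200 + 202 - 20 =56*n^3 + 440*n^2 - 576*n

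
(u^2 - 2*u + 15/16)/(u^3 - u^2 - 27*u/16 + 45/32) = 2*(4*u - 5)/(8*u^2 - 2*u - 15)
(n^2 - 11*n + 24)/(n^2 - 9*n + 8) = (n - 3)/(n - 1)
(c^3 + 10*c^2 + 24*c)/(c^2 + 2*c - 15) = c*(c^2 + 10*c + 24)/(c^2 + 2*c - 15)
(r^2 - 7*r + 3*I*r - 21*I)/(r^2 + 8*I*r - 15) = (r - 7)/(r + 5*I)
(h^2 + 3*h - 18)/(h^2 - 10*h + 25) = (h^2 + 3*h - 18)/(h^2 - 10*h + 25)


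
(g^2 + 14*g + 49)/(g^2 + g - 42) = (g + 7)/(g - 6)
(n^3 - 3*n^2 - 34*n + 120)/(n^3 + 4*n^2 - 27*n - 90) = (n - 4)/(n + 3)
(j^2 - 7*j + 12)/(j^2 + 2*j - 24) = (j - 3)/(j + 6)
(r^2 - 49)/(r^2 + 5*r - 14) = (r - 7)/(r - 2)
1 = 1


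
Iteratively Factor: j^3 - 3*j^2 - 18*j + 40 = (j - 5)*(j^2 + 2*j - 8) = (j - 5)*(j - 2)*(j + 4)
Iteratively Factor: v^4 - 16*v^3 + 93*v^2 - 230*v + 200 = (v - 4)*(v^3 - 12*v^2 + 45*v - 50) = (v - 5)*(v - 4)*(v^2 - 7*v + 10) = (v - 5)^2*(v - 4)*(v - 2)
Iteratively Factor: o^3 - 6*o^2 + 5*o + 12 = (o + 1)*(o^2 - 7*o + 12) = (o - 4)*(o + 1)*(o - 3)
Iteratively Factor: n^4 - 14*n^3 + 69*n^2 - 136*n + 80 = (n - 4)*(n^3 - 10*n^2 + 29*n - 20) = (n - 4)*(n - 1)*(n^2 - 9*n + 20) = (n - 5)*(n - 4)*(n - 1)*(n - 4)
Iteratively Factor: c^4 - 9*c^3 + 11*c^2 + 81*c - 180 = (c + 3)*(c^3 - 12*c^2 + 47*c - 60) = (c - 4)*(c + 3)*(c^2 - 8*c + 15) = (c - 5)*(c - 4)*(c + 3)*(c - 3)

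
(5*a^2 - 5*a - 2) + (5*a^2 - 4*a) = 10*a^2 - 9*a - 2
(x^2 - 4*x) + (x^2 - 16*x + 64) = 2*x^2 - 20*x + 64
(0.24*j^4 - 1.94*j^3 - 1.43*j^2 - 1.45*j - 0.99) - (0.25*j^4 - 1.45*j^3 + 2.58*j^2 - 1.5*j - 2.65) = -0.01*j^4 - 0.49*j^3 - 4.01*j^2 + 0.05*j + 1.66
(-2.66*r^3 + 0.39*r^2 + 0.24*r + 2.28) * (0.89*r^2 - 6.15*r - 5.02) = -2.3674*r^5 + 16.7061*r^4 + 11.1683*r^3 - 1.4046*r^2 - 15.2268*r - 11.4456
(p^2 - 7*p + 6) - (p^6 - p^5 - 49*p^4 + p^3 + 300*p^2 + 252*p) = -p^6 + p^5 + 49*p^4 - p^3 - 299*p^2 - 259*p + 6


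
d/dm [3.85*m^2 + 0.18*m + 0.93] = 7.7*m + 0.18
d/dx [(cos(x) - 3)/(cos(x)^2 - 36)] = (cos(x)^2 - 6*cos(x) + 36)*sin(x)/(cos(x)^2 - 36)^2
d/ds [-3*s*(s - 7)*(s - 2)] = -9*s^2 + 54*s - 42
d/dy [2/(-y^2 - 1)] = 4*y/(y^2 + 1)^2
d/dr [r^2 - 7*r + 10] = 2*r - 7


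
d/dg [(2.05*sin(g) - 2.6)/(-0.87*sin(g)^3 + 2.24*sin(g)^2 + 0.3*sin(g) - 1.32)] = (3.567*sin(g)^3 - 11.378*sin(g)^2 + 11.648*sin(g) - 1.926)*cos(g)/(0.7569*sin(g)^6 - 3.8976*sin(g)^5 + 4.4956*sin(g)^4 + 3.6408*sin(g)^3 - 5.8236*sin(g)^2 - 0.792*sin(g) + 1.7424)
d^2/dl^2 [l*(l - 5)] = 2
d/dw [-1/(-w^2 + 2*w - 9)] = 2*(1 - w)/(w^2 - 2*w + 9)^2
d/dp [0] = 0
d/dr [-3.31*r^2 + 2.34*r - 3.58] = 2.34 - 6.62*r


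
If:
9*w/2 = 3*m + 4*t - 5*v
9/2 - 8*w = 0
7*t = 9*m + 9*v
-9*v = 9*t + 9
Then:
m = 83/258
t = -525/1376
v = -851/1376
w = 9/16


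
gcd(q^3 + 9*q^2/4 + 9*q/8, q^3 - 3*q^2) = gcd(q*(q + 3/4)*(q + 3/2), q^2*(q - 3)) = q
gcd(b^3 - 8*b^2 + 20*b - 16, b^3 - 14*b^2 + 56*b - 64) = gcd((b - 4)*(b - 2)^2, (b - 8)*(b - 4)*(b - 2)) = b^2 - 6*b + 8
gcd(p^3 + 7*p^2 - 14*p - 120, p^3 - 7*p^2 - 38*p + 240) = p + 6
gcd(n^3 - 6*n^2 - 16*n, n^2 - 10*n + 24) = 1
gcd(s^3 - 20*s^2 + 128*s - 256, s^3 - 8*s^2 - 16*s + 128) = s^2 - 12*s + 32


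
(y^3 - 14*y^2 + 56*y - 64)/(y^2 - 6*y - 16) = (y^2 - 6*y + 8)/(y + 2)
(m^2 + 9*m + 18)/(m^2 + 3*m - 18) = (m + 3)/(m - 3)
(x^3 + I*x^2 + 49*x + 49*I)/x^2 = x + I + 49/x + 49*I/x^2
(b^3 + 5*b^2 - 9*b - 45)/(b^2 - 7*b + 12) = (b^2 + 8*b + 15)/(b - 4)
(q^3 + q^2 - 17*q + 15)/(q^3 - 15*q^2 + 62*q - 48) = (q^2 + 2*q - 15)/(q^2 - 14*q + 48)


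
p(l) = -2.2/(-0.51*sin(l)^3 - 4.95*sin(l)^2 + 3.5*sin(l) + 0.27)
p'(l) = -2.2*(1.53*sin(l)^2*cos(l) + 9.9*sin(l)*cos(l) - 3.5*cos(l))/(-0.51*sin(l)^3 - 4.95*sin(l)^2 + 3.5*sin(l) + 0.27)^2 = (-3.366*sin(l)^2 - 21.78*sin(l) + 7.7)*cos(l)/(0.51*sin(l)^3 + 4.95*sin(l)^2 - 3.5*sin(l) - 0.27)^2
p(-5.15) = 2.20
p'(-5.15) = -6.27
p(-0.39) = 1.26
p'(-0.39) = 4.69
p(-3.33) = -2.94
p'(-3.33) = -6.14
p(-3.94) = -43.93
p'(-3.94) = 2678.89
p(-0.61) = 0.67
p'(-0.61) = 1.47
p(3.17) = -13.20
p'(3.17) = -299.47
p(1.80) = 1.48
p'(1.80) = 1.72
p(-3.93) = -27.34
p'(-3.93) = 1027.70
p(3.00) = -3.31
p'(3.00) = -10.24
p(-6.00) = -2.59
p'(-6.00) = 1.79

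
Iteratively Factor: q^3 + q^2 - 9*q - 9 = (q + 1)*(q^2 - 9) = (q + 1)*(q + 3)*(q - 3)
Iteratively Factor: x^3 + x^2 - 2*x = (x + 2)*(x^2 - x) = x*(x + 2)*(x - 1)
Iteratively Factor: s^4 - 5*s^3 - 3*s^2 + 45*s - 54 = (s - 2)*(s^3 - 3*s^2 - 9*s + 27) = (s - 2)*(s + 3)*(s^2 - 6*s + 9) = (s - 3)*(s - 2)*(s + 3)*(s - 3)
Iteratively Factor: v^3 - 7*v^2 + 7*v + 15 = (v - 3)*(v^2 - 4*v - 5) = (v - 5)*(v - 3)*(v + 1)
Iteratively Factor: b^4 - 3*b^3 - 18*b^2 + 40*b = (b + 4)*(b^3 - 7*b^2 + 10*b) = (b - 5)*(b + 4)*(b^2 - 2*b) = b*(b - 5)*(b + 4)*(b - 2)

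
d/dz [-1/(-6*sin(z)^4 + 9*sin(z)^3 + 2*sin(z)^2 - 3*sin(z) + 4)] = (-24*sin(z)^3 + 27*sin(z)^2 + 4*sin(z) - 3)*cos(z)/(-6*sin(z)^4 + 9*sin(z)^3 + 2*sin(z)^2 - 3*sin(z) + 4)^2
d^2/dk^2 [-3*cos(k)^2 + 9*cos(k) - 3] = -9*cos(k) + 6*cos(2*k)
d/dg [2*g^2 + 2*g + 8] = 4*g + 2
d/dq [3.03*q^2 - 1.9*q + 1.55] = 6.06*q - 1.9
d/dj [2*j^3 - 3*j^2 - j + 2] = 6*j^2 - 6*j - 1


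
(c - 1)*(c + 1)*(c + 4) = c^3 + 4*c^2 - c - 4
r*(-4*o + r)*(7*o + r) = -28*o^2*r + 3*o*r^2 + r^3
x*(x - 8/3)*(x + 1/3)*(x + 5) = x^4 + 8*x^3/3 - 113*x^2/9 - 40*x/9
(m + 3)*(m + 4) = m^2 + 7*m + 12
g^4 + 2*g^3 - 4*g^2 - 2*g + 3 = (g - 1)^2*(g + 1)*(g + 3)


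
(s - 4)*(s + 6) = s^2 + 2*s - 24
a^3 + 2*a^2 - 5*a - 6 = (a - 2)*(a + 1)*(a + 3)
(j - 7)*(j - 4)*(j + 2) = j^3 - 9*j^2 + 6*j + 56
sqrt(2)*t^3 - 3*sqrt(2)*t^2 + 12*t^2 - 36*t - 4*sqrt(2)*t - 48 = (t - 4)*(t + 6*sqrt(2))*(sqrt(2)*t + sqrt(2))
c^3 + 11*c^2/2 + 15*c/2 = c*(c + 5/2)*(c + 3)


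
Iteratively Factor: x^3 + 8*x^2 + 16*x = (x + 4)*(x^2 + 4*x) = x*(x + 4)*(x + 4)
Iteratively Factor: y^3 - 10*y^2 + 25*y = (y - 5)*(y^2 - 5*y) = y*(y - 5)*(y - 5)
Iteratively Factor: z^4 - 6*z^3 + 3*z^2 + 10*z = (z + 1)*(z^3 - 7*z^2 + 10*z) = z*(z + 1)*(z^2 - 7*z + 10) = z*(z - 2)*(z + 1)*(z - 5)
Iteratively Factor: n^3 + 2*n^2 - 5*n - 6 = (n + 1)*(n^2 + n - 6) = (n + 1)*(n + 3)*(n - 2)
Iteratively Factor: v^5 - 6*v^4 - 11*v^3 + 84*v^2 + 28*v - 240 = (v - 2)*(v^4 - 4*v^3 - 19*v^2 + 46*v + 120) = (v - 4)*(v - 2)*(v^3 - 19*v - 30) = (v - 4)*(v - 2)*(v + 3)*(v^2 - 3*v - 10) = (v - 4)*(v - 2)*(v + 2)*(v + 3)*(v - 5)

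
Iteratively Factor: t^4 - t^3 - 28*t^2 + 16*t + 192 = (t + 3)*(t^3 - 4*t^2 - 16*t + 64) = (t - 4)*(t + 3)*(t^2 - 16) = (t - 4)^2*(t + 3)*(t + 4)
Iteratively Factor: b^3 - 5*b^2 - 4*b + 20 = (b + 2)*(b^2 - 7*b + 10) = (b - 5)*(b + 2)*(b - 2)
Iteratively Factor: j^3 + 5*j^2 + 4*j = (j + 4)*(j^2 + j) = j*(j + 4)*(j + 1)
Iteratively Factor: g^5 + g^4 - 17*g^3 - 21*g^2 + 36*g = (g - 4)*(g^4 + 5*g^3 + 3*g^2 - 9*g) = (g - 4)*(g - 1)*(g^3 + 6*g^2 + 9*g) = (g - 4)*(g - 1)*(g + 3)*(g^2 + 3*g) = g*(g - 4)*(g - 1)*(g + 3)*(g + 3)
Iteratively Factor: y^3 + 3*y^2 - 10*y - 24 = (y + 2)*(y^2 + y - 12) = (y + 2)*(y + 4)*(y - 3)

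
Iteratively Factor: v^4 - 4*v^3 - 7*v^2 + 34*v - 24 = (v - 2)*(v^3 - 2*v^2 - 11*v + 12) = (v - 2)*(v + 3)*(v^2 - 5*v + 4) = (v - 4)*(v - 2)*(v + 3)*(v - 1)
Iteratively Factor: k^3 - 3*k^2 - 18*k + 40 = (k - 2)*(k^2 - k - 20) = (k - 5)*(k - 2)*(k + 4)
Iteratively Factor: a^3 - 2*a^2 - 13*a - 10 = (a - 5)*(a^2 + 3*a + 2) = (a - 5)*(a + 2)*(a + 1)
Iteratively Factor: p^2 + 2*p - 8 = (p - 2)*(p + 4)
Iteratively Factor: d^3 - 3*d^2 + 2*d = (d)*(d^2 - 3*d + 2) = d*(d - 1)*(d - 2)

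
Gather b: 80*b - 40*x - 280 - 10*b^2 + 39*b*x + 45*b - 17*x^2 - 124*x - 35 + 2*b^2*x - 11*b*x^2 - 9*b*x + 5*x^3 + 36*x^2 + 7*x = b^2*(2*x - 10) + b*(-11*x^2 + 30*x + 125) + 5*x^3 + 19*x^2 - 157*x - 315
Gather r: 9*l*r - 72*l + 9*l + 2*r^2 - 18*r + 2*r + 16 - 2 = -63*l + 2*r^2 + r*(9*l - 16) + 14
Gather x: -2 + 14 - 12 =0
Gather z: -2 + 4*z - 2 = 4*z - 4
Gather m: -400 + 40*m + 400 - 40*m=0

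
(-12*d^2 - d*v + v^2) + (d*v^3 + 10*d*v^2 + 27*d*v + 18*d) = -12*d^2 + d*v^3 + 10*d*v^2 + 26*d*v + 18*d + v^2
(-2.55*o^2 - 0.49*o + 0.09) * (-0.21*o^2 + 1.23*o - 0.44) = 0.5355*o^4 - 3.0336*o^3 + 0.5004*o^2 + 0.3263*o - 0.0396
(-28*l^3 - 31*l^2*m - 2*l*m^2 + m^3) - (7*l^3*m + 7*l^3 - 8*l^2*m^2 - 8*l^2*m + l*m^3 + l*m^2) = -7*l^3*m - 35*l^3 + 8*l^2*m^2 - 23*l^2*m - l*m^3 - 3*l*m^2 + m^3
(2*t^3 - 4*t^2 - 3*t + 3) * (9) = 18*t^3 - 36*t^2 - 27*t + 27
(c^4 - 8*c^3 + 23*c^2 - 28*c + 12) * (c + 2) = c^5 - 6*c^4 + 7*c^3 + 18*c^2 - 44*c + 24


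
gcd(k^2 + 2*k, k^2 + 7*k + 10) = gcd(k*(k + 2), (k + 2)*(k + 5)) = k + 2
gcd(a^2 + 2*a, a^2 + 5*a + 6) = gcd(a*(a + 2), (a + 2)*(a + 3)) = a + 2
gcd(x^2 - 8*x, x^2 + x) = x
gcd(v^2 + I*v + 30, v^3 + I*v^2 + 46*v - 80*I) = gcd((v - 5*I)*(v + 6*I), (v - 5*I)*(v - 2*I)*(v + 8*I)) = v - 5*I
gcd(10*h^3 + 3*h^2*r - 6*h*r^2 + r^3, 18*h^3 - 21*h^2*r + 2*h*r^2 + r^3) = 1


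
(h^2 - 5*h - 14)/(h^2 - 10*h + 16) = (h^2 - 5*h - 14)/(h^2 - 10*h + 16)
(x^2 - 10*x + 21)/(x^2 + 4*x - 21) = (x - 7)/(x + 7)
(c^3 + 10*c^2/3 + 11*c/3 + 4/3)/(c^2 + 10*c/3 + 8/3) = (c^2 + 2*c + 1)/(c + 2)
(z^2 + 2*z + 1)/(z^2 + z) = (z + 1)/z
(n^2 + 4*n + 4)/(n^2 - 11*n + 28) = (n^2 + 4*n + 4)/(n^2 - 11*n + 28)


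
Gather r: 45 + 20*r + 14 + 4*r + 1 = 24*r + 60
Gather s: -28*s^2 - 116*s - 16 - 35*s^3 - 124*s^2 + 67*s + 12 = -35*s^3 - 152*s^2 - 49*s - 4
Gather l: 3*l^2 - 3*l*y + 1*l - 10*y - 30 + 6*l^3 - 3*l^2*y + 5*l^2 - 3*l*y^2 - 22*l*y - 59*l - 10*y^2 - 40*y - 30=6*l^3 + l^2*(8 - 3*y) + l*(-3*y^2 - 25*y - 58) - 10*y^2 - 50*y - 60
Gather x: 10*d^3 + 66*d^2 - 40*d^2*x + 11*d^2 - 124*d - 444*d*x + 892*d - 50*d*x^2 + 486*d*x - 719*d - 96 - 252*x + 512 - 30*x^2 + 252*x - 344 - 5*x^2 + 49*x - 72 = 10*d^3 + 77*d^2 + 49*d + x^2*(-50*d - 35) + x*(-40*d^2 + 42*d + 49)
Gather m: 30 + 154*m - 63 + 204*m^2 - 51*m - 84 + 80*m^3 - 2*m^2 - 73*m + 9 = 80*m^3 + 202*m^2 + 30*m - 108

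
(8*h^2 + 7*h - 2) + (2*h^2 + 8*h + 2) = 10*h^2 + 15*h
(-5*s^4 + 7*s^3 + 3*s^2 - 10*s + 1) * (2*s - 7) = -10*s^5 + 49*s^4 - 43*s^3 - 41*s^2 + 72*s - 7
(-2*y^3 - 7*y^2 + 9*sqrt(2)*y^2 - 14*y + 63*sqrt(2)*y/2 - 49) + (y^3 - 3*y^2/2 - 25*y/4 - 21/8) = -y^3 - 17*y^2/2 + 9*sqrt(2)*y^2 - 81*y/4 + 63*sqrt(2)*y/2 - 413/8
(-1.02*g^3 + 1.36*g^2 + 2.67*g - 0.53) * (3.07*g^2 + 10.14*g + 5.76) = -3.1314*g^5 - 6.1676*g^4 + 16.1121*g^3 + 33.2803*g^2 + 10.005*g - 3.0528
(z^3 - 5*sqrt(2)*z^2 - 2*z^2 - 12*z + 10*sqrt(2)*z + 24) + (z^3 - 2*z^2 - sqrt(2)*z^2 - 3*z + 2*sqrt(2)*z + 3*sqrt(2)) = 2*z^3 - 6*sqrt(2)*z^2 - 4*z^2 - 15*z + 12*sqrt(2)*z + 3*sqrt(2) + 24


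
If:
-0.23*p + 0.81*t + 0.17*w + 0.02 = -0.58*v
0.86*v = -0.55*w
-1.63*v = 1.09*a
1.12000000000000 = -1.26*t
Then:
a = 0.956368679325795*w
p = -0.87360970677452*w - 3.04347826086957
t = -0.89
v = -0.63953488372093*w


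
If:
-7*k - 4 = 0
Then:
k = -4/7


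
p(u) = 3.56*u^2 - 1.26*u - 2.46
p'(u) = 7.12*u - 1.26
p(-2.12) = 16.21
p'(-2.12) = -16.35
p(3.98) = 48.92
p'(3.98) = 27.08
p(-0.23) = -1.98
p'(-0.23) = -2.90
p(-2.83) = 29.62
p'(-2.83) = -21.41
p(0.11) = -2.56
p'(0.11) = -0.48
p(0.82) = -1.10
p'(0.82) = 4.58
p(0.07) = -2.53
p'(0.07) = -0.76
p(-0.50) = -0.94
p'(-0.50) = -4.82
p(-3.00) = 33.36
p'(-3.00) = -22.62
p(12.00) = 495.06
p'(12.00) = 84.18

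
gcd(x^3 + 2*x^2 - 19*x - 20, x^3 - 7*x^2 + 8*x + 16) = x^2 - 3*x - 4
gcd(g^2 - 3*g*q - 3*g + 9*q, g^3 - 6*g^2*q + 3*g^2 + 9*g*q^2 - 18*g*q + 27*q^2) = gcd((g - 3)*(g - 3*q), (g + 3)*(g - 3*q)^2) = -g + 3*q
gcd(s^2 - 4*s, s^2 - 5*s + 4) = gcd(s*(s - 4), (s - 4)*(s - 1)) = s - 4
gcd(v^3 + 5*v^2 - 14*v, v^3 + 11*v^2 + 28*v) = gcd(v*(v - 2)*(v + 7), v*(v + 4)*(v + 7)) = v^2 + 7*v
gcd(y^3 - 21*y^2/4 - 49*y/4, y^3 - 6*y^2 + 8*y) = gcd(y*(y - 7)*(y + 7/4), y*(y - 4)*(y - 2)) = y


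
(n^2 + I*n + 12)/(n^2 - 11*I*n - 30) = (n^2 + I*n + 12)/(n^2 - 11*I*n - 30)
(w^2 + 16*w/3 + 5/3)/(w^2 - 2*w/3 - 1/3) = (w + 5)/(w - 1)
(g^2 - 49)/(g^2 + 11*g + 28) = (g - 7)/(g + 4)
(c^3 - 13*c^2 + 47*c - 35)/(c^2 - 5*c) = c - 8 + 7/c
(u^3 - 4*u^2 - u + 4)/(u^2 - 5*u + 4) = u + 1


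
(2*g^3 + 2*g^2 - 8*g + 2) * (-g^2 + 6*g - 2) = -2*g^5 + 10*g^4 + 16*g^3 - 54*g^2 + 28*g - 4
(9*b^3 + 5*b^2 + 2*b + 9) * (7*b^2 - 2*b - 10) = 63*b^5 + 17*b^4 - 86*b^3 + 9*b^2 - 38*b - 90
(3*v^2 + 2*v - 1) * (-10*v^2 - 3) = -30*v^4 - 20*v^3 + v^2 - 6*v + 3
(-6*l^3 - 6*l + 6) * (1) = -6*l^3 - 6*l + 6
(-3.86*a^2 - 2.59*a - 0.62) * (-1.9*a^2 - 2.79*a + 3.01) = 7.334*a^4 + 15.6904*a^3 - 3.2145*a^2 - 6.0661*a - 1.8662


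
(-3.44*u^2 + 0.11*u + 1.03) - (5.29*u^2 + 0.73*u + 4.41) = -8.73*u^2 - 0.62*u - 3.38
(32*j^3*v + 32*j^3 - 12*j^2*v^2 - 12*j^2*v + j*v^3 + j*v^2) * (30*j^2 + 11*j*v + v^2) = 960*j^5*v + 960*j^5 - 8*j^4*v^2 - 8*j^4*v - 70*j^3*v^3 - 70*j^3*v^2 - j^2*v^4 - j^2*v^3 + j*v^5 + j*v^4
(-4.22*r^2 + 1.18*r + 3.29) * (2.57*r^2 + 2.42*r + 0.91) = -10.8454*r^4 - 7.1798*r^3 + 7.4707*r^2 + 9.0356*r + 2.9939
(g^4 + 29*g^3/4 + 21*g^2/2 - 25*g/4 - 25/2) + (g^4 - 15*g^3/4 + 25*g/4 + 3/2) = 2*g^4 + 7*g^3/2 + 21*g^2/2 - 11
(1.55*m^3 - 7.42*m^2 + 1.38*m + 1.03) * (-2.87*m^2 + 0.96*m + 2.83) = -4.4485*m^5 + 22.7834*m^4 - 6.6973*m^3 - 22.6299*m^2 + 4.8942*m + 2.9149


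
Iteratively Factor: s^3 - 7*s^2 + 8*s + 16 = (s - 4)*(s^2 - 3*s - 4) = (s - 4)^2*(s + 1)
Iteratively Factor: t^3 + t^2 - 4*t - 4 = (t - 2)*(t^2 + 3*t + 2) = (t - 2)*(t + 1)*(t + 2)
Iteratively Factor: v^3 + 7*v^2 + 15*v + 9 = (v + 3)*(v^2 + 4*v + 3) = (v + 1)*(v + 3)*(v + 3)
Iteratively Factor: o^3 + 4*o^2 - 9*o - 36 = (o + 4)*(o^2 - 9) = (o + 3)*(o + 4)*(o - 3)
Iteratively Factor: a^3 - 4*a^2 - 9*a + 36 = (a + 3)*(a^2 - 7*a + 12) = (a - 3)*(a + 3)*(a - 4)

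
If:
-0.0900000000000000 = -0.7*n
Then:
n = 0.13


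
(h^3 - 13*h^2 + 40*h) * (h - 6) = h^4 - 19*h^3 + 118*h^2 - 240*h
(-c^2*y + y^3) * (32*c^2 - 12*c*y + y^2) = -32*c^4*y + 12*c^3*y^2 + 31*c^2*y^3 - 12*c*y^4 + y^5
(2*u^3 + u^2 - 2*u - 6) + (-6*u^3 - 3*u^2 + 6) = -4*u^3 - 2*u^2 - 2*u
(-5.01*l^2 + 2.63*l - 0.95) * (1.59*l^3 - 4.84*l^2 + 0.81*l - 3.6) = -7.9659*l^5 + 28.4301*l^4 - 18.2978*l^3 + 24.7643*l^2 - 10.2375*l + 3.42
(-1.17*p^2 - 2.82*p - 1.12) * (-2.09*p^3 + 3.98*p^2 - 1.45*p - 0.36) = 2.4453*p^5 + 1.2372*p^4 - 7.1863*p^3 + 0.0525999999999991*p^2 + 2.6392*p + 0.4032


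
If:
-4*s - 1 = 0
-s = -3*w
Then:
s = -1/4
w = -1/12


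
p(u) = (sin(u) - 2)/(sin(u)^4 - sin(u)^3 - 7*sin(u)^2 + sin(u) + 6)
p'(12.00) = 1.34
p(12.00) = -0.69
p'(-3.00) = -0.36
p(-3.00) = -0.37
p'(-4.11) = 1.48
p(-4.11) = -0.60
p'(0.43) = -0.10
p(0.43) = -0.31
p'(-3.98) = 0.79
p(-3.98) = -0.45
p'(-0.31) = 0.60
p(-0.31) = -0.45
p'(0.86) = -0.87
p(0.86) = -0.47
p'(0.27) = 0.02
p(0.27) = -0.30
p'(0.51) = -0.17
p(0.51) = -0.32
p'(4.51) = -180.88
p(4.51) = -18.16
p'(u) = (sin(u) - 2)*(-4*sin(u)^3*cos(u) + 3*sin(u)^2*cos(u) + 14*sin(u)*cos(u) - cos(u))/(sin(u)^4 - sin(u)^3 - 7*sin(u)^2 + sin(u) + 6)^2 + cos(u)/(sin(u)^4 - sin(u)^3 - 7*sin(u)^2 + sin(u) + 6)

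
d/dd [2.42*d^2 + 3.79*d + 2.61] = 4.84*d + 3.79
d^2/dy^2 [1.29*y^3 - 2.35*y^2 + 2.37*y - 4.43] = 7.74*y - 4.7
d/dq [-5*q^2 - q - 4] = -10*q - 1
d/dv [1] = 0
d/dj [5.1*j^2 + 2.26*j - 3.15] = 10.2*j + 2.26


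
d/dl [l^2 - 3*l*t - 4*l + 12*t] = 2*l - 3*t - 4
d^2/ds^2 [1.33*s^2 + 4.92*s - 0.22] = 2.66000000000000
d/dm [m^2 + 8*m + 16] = 2*m + 8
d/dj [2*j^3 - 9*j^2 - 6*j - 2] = 6*j^2 - 18*j - 6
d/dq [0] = 0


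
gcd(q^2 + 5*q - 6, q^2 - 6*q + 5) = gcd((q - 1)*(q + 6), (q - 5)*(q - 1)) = q - 1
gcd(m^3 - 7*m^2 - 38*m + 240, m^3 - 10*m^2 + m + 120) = m^2 - 13*m + 40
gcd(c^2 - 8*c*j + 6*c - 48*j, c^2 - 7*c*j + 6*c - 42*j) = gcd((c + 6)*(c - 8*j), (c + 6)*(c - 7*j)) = c + 6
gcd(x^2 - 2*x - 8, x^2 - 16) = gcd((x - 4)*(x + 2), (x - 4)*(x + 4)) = x - 4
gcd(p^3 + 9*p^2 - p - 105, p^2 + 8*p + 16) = 1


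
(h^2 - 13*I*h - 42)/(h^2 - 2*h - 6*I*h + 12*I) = (h - 7*I)/(h - 2)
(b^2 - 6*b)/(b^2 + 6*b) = (b - 6)/(b + 6)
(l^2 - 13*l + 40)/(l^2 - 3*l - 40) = (l - 5)/(l + 5)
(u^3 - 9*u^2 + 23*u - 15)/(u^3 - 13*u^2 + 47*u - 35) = (u - 3)/(u - 7)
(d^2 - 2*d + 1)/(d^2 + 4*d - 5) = (d - 1)/(d + 5)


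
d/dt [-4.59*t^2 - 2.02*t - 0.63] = -9.18*t - 2.02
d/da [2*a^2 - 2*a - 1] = 4*a - 2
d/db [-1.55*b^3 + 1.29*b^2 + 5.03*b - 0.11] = -4.65*b^2 + 2.58*b + 5.03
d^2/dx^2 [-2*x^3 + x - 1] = -12*x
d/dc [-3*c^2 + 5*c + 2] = 5 - 6*c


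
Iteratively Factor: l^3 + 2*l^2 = (l + 2)*(l^2) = l*(l + 2)*(l)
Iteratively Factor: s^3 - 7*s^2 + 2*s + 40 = (s + 2)*(s^2 - 9*s + 20) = (s - 5)*(s + 2)*(s - 4)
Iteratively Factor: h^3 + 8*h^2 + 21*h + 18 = (h + 3)*(h^2 + 5*h + 6) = (h + 3)^2*(h + 2)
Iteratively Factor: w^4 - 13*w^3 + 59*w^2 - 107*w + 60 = (w - 5)*(w^3 - 8*w^2 + 19*w - 12) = (w - 5)*(w - 3)*(w^2 - 5*w + 4) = (w - 5)*(w - 3)*(w - 1)*(w - 4)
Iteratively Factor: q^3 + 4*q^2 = (q + 4)*(q^2) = q*(q + 4)*(q)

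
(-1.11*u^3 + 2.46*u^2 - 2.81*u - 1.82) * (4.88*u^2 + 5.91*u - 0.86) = -5.4168*u^5 + 5.4447*u^4 + 1.7804*u^3 - 27.6043*u^2 - 8.3396*u + 1.5652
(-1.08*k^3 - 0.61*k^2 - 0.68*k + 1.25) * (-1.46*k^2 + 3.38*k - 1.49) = 1.5768*k^5 - 2.7598*k^4 + 0.5402*k^3 - 3.2145*k^2 + 5.2382*k - 1.8625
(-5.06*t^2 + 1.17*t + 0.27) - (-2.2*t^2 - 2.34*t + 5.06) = -2.86*t^2 + 3.51*t - 4.79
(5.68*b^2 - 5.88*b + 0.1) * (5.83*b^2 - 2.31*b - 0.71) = 33.1144*b^4 - 47.4012*b^3 + 10.133*b^2 + 3.9438*b - 0.071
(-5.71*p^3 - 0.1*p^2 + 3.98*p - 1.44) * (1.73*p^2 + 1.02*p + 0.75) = -9.8783*p^5 - 5.9972*p^4 + 2.5009*p^3 + 1.4934*p^2 + 1.5162*p - 1.08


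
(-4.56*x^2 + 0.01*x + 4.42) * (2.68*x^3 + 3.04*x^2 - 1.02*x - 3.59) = -12.2208*x^5 - 13.8356*x^4 + 16.5272*x^3 + 29.797*x^2 - 4.5443*x - 15.8678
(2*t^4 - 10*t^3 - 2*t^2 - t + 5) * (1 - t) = -2*t^5 + 12*t^4 - 8*t^3 - t^2 - 6*t + 5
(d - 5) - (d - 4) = -1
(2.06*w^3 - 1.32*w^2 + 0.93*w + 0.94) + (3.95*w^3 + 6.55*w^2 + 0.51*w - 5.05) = 6.01*w^3 + 5.23*w^2 + 1.44*w - 4.11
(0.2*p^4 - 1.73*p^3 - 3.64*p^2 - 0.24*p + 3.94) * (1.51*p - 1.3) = 0.302*p^5 - 2.8723*p^4 - 3.2474*p^3 + 4.3696*p^2 + 6.2614*p - 5.122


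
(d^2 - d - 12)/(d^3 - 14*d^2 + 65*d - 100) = (d + 3)/(d^2 - 10*d + 25)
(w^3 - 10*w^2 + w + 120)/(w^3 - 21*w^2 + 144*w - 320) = (w + 3)/(w - 8)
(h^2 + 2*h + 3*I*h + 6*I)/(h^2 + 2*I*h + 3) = (h + 2)/(h - I)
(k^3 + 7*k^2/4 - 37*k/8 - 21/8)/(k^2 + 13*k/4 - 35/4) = (2*k^2 + 7*k + 3)/(2*(k + 5))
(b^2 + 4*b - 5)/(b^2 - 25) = (b - 1)/(b - 5)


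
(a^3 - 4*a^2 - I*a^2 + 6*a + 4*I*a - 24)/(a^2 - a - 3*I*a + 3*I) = (a^2 + 2*a*(-2 + I) - 8*I)/(a - 1)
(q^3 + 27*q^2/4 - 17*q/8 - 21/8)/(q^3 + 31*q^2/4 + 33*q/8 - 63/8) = (2*q + 1)/(2*q + 3)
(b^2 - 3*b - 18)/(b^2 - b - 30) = (b + 3)/(b + 5)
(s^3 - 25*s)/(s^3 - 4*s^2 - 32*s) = (25 - s^2)/(-s^2 + 4*s + 32)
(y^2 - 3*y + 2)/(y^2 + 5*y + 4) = (y^2 - 3*y + 2)/(y^2 + 5*y + 4)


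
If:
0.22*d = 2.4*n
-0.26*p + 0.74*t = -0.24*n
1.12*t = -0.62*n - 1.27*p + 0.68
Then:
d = 4.13889972688256 - 28.8177916504097*t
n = 0.379399141630901 - 2.64163090128755*t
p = 0.407725321888412*t + 0.350214592274678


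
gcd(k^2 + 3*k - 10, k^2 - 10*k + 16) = k - 2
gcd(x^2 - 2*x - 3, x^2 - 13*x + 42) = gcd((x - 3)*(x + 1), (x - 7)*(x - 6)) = 1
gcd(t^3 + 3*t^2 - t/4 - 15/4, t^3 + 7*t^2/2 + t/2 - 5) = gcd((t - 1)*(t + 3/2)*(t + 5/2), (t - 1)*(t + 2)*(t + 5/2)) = t^2 + 3*t/2 - 5/2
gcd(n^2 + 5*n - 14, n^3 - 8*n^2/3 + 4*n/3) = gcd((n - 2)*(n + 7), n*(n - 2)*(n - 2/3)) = n - 2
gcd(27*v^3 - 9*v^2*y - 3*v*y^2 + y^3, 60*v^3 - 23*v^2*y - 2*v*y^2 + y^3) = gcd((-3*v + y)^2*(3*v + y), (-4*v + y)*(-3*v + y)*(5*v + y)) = -3*v + y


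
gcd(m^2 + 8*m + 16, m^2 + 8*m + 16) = m^2 + 8*m + 16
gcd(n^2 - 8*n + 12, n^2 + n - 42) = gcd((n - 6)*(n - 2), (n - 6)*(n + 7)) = n - 6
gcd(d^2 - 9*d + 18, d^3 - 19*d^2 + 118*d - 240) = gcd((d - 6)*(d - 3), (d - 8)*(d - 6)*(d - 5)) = d - 6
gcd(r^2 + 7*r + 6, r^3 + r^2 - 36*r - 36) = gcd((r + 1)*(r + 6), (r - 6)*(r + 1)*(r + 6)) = r^2 + 7*r + 6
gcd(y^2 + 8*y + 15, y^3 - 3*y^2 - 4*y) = 1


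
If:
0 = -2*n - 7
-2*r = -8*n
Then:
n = -7/2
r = -14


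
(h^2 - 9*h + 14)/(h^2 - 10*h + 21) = (h - 2)/(h - 3)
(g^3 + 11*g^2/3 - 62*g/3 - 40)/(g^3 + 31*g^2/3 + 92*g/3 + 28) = (3*g^2 - 7*g - 20)/(3*g^2 + 13*g + 14)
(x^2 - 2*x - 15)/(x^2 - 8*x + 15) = (x + 3)/(x - 3)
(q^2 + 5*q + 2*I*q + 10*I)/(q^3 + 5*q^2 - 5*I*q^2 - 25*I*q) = (q + 2*I)/(q*(q - 5*I))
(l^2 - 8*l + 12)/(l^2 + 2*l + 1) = (l^2 - 8*l + 12)/(l^2 + 2*l + 1)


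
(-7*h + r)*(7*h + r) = -49*h^2 + r^2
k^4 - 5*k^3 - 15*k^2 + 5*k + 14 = (k - 7)*(k - 1)*(k + 1)*(k + 2)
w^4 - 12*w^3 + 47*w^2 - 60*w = w*(w - 5)*(w - 4)*(w - 3)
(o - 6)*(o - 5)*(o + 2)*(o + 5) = o^4 - 4*o^3 - 37*o^2 + 100*o + 300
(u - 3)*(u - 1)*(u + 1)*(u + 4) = u^4 + u^3 - 13*u^2 - u + 12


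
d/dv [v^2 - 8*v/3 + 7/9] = 2*v - 8/3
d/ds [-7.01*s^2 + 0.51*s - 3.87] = 0.51 - 14.02*s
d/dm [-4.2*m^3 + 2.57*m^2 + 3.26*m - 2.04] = -12.6*m^2 + 5.14*m + 3.26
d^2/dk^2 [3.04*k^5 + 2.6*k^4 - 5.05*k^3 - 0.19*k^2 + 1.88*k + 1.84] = 60.8*k^3 + 31.2*k^2 - 30.3*k - 0.38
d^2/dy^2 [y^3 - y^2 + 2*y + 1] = 6*y - 2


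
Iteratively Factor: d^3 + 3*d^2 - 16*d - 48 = (d - 4)*(d^2 + 7*d + 12) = (d - 4)*(d + 3)*(d + 4)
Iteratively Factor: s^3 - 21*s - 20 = (s + 1)*(s^2 - s - 20) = (s + 1)*(s + 4)*(s - 5)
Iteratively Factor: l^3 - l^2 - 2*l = (l - 2)*(l^2 + l) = (l - 2)*(l + 1)*(l)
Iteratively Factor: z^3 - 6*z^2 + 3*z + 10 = (z - 5)*(z^2 - z - 2) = (z - 5)*(z - 2)*(z + 1)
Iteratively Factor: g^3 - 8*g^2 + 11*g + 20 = (g - 4)*(g^2 - 4*g - 5) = (g - 5)*(g - 4)*(g + 1)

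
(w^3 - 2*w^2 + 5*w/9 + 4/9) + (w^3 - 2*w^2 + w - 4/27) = 2*w^3 - 4*w^2 + 14*w/9 + 8/27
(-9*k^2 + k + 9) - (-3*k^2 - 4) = -6*k^2 + k + 13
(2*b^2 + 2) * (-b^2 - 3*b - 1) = -2*b^4 - 6*b^3 - 4*b^2 - 6*b - 2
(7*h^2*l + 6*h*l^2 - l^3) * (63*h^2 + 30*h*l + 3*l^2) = 441*h^4*l + 588*h^3*l^2 + 138*h^2*l^3 - 12*h*l^4 - 3*l^5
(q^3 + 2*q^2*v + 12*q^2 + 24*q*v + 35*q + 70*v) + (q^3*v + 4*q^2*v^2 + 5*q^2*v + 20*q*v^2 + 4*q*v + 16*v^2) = q^3*v + q^3 + 4*q^2*v^2 + 7*q^2*v + 12*q^2 + 20*q*v^2 + 28*q*v + 35*q + 16*v^2 + 70*v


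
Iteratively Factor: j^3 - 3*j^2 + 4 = (j - 2)*(j^2 - j - 2) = (j - 2)^2*(j + 1)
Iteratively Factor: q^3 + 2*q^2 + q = (q)*(q^2 + 2*q + 1) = q*(q + 1)*(q + 1)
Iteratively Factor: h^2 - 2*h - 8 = (h - 4)*(h + 2)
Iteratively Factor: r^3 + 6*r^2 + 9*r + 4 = (r + 1)*(r^2 + 5*r + 4) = (r + 1)^2*(r + 4)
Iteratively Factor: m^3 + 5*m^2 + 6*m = (m + 2)*(m^2 + 3*m) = (m + 2)*(m + 3)*(m)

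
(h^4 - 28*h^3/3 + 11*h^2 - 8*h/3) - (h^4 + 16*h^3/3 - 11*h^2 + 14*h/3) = -44*h^3/3 + 22*h^2 - 22*h/3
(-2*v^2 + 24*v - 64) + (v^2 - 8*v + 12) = -v^2 + 16*v - 52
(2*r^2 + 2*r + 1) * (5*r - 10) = 10*r^3 - 10*r^2 - 15*r - 10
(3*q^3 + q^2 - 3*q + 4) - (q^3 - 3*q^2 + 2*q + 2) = 2*q^3 + 4*q^2 - 5*q + 2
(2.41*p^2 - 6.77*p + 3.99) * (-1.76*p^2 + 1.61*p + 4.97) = -4.2416*p^4 + 15.7953*p^3 - 5.9444*p^2 - 27.223*p + 19.8303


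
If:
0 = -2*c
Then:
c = 0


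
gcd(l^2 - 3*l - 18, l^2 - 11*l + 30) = l - 6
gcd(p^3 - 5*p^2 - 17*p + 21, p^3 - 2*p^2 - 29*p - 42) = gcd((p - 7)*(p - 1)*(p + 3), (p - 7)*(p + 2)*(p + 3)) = p^2 - 4*p - 21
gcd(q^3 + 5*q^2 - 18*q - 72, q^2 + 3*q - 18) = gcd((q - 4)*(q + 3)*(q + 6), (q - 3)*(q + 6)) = q + 6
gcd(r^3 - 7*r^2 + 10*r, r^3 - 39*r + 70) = r^2 - 7*r + 10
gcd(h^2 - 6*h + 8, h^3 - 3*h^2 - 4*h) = h - 4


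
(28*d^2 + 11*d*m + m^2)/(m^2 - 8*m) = (28*d^2 + 11*d*m + m^2)/(m*(m - 8))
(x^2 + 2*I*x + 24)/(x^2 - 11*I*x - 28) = (x + 6*I)/(x - 7*I)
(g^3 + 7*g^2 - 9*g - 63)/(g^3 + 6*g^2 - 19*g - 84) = (g - 3)/(g - 4)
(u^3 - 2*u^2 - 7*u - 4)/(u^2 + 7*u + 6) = (u^2 - 3*u - 4)/(u + 6)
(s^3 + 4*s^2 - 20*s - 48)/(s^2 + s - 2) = (s^2 + 2*s - 24)/(s - 1)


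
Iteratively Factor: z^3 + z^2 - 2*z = (z - 1)*(z^2 + 2*z) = (z - 1)*(z + 2)*(z)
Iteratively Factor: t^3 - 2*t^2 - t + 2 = (t - 2)*(t^2 - 1) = (t - 2)*(t + 1)*(t - 1)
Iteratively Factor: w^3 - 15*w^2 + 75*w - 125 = (w - 5)*(w^2 - 10*w + 25) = (w - 5)^2*(w - 5)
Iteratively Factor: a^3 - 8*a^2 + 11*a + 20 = (a - 4)*(a^2 - 4*a - 5) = (a - 4)*(a + 1)*(a - 5)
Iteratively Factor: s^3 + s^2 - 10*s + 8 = (s - 1)*(s^2 + 2*s - 8) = (s - 2)*(s - 1)*(s + 4)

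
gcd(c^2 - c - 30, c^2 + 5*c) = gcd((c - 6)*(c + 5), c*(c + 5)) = c + 5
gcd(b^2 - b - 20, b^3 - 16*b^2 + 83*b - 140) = b - 5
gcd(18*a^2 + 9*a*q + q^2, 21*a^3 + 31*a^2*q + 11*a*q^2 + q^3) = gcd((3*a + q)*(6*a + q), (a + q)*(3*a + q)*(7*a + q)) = 3*a + q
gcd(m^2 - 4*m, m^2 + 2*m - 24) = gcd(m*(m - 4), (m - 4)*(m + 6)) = m - 4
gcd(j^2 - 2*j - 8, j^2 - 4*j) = j - 4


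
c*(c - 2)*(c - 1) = c^3 - 3*c^2 + 2*c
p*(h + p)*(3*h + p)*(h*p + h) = 3*h^3*p^2 + 3*h^3*p + 4*h^2*p^3 + 4*h^2*p^2 + h*p^4 + h*p^3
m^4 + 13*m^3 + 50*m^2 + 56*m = m*(m + 2)*(m + 4)*(m + 7)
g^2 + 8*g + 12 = (g + 2)*(g + 6)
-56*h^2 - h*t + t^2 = (-8*h + t)*(7*h + t)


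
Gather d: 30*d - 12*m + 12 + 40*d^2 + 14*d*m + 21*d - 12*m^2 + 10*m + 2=40*d^2 + d*(14*m + 51) - 12*m^2 - 2*m + 14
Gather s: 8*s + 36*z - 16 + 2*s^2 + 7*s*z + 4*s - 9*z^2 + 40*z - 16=2*s^2 + s*(7*z + 12) - 9*z^2 + 76*z - 32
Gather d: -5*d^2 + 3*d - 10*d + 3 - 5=-5*d^2 - 7*d - 2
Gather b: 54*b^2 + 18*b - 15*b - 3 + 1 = 54*b^2 + 3*b - 2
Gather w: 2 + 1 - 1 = 2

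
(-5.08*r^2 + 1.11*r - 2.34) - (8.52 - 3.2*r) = -5.08*r^2 + 4.31*r - 10.86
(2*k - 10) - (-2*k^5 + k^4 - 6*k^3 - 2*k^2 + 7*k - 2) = 2*k^5 - k^4 + 6*k^3 + 2*k^2 - 5*k - 8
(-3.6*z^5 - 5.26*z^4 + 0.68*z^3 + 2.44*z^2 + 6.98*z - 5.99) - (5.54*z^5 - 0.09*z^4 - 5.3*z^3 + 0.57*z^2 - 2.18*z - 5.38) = -9.14*z^5 - 5.17*z^4 + 5.98*z^3 + 1.87*z^2 + 9.16*z - 0.61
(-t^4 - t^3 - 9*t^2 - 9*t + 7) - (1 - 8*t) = -t^4 - t^3 - 9*t^2 - t + 6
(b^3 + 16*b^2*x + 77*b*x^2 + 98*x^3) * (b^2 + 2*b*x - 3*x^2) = b^5 + 18*b^4*x + 106*b^3*x^2 + 204*b^2*x^3 - 35*b*x^4 - 294*x^5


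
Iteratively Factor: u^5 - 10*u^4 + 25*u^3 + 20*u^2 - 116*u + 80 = (u - 2)*(u^4 - 8*u^3 + 9*u^2 + 38*u - 40) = (u - 2)*(u - 1)*(u^3 - 7*u^2 + 2*u + 40) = (u - 2)*(u - 1)*(u + 2)*(u^2 - 9*u + 20) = (u - 5)*(u - 2)*(u - 1)*(u + 2)*(u - 4)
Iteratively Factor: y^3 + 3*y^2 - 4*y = (y + 4)*(y^2 - y) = (y - 1)*(y + 4)*(y)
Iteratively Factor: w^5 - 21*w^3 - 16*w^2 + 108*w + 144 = (w - 4)*(w^4 + 4*w^3 - 5*w^2 - 36*w - 36) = (w - 4)*(w - 3)*(w^3 + 7*w^2 + 16*w + 12) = (w - 4)*(w - 3)*(w + 3)*(w^2 + 4*w + 4) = (w - 4)*(w - 3)*(w + 2)*(w + 3)*(w + 2)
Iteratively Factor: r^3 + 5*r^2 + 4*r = (r + 1)*(r^2 + 4*r) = r*(r + 1)*(r + 4)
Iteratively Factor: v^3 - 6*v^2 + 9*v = (v)*(v^2 - 6*v + 9) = v*(v - 3)*(v - 3)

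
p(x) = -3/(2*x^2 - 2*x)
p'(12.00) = 0.00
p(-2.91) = -0.13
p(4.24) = -0.11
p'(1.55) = 4.33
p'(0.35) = -8.69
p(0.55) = 6.06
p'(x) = -3*(2 - 4*x)/(2*x^2 - 2*x)^2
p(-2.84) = -0.14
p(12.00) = -0.01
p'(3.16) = 0.17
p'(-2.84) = -0.08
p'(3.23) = 0.16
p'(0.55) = 2.45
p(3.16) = -0.22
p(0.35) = 6.59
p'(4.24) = 0.06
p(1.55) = -1.76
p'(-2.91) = -0.08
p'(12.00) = 0.00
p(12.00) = -0.01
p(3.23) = -0.21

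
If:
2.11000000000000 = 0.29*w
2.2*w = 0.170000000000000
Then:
No Solution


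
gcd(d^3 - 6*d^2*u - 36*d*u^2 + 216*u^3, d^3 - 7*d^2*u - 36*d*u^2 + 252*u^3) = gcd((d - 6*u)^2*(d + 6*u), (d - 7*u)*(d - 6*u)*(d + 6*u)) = -d^2 + 36*u^2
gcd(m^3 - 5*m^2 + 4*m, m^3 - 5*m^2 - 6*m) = m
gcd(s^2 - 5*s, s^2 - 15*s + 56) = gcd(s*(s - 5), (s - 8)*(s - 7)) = 1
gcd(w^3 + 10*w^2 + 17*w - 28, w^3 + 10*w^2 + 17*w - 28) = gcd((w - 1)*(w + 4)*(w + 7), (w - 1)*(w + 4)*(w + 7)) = w^3 + 10*w^2 + 17*w - 28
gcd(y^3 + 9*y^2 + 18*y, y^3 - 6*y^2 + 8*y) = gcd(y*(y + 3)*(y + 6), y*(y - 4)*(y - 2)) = y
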